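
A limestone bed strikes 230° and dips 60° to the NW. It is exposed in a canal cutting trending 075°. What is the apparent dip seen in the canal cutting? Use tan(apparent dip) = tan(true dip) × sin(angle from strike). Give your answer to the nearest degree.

Angle between strike (230°) and section (075°): β = 25°.
tan α = tan 60° × sin 25° = 1.7321 × 0.4226 = 0.7320
α = arctan(0.7320) = 36.20°

36°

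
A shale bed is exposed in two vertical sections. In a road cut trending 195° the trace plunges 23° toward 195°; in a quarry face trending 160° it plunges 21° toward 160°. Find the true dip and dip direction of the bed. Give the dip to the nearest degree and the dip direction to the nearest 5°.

true dip 23°, dip direction 185°

The two traces are lines in the plane: v₁ = (sin 195°·cos 23°, cos 195°·cos 23°, −sin 23°), v₂ = (sin 160°·cos 21°, cos 160°·cos 21°, −sin 21°).
The plane normal is n = v₁ × v₂ ∝ (-0.024, -0.210, 0.493).
Dip δ = arctan(|n_h|/n_z) = arctan(0.212/0.493) = 23.2°.
The horizontal component of n points toward azimuth atan2(n_x, n_y) = 187°, the dip direction.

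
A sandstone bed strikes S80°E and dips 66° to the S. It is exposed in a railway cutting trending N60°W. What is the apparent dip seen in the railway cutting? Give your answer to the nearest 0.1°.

37.5°

Angle between strike (S80°E) and section (N60°W): β = 20°.
tan α = tan 66° × sin 20° = 2.2460 × 0.3420 = 0.7682
α = arctan(0.7682) = 37.53°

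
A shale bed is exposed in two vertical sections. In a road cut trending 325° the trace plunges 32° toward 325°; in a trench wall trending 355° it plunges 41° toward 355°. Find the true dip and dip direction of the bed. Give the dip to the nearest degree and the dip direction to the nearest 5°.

true dip 42°, dip direction 010°

The two traces are lines in the plane: v₁ = (sin 325°·cos 32°, cos 325°·cos 32°, −sin 32°), v₂ = (sin 355°·cos 41°, cos 355°·cos 41°, −sin 41°).
The plane normal is n = v₁ × v₂ ∝ (0.057, 0.284, 0.320).
Dip δ = arctan(|n_h|/n_z) = arctan(0.290/0.320) = 42.2°.
Dip direction = azimuth of (n_x, n_y) = atan2(0.057, 0.284) = 11°.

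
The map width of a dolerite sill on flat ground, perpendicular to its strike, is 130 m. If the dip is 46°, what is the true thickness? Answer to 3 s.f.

93.5 m

True thickness t = w · sin(dip) = 130 × sin 46°
t = 130 × 0.7193 = 93.514 m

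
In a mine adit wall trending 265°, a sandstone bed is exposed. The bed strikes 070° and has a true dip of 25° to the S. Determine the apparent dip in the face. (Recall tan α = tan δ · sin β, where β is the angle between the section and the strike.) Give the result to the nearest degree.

The strike is 070° and the section trends 265°; the acute angle between them is β = 15°.
tan(apparent dip) = tan 25° · sin 15° = 0.1207
α = arctan(0.1207) = 6.88°

7°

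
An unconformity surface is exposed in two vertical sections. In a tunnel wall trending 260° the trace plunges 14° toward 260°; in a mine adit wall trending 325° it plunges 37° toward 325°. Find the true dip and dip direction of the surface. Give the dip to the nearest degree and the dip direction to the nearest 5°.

true dip 37°, dip direction 330°

Represent each trace as a vector plunging at its apparent dip toward its trend (east-north-up frame): v₁ = (-0.956, -0.168, -0.242), v₂ = (-0.458, 0.654, -0.602).
The plane normal is n = v₁ × v₂ ∝ (-0.260, 0.464, 0.702).
tan δ = √(n_x²+n_y²)/n_z = 0.532/0.702, so δ = 37.1°.
The horizontal component of n points toward azimuth atan2(n_x, n_y) = 331°, the dip direction.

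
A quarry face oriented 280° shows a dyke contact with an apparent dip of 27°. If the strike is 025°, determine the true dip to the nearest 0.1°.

27.8°

The section is 75° from the strike.
tan δ = tan α / sin β = tan 27° / sin 75° = 0.5095 / 0.9659 = 0.5275
δ = arctan(0.5275) = 27.81°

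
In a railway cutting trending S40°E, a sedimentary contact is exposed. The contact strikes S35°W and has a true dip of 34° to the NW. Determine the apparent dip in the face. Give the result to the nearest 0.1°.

The section lies 75° from the strike.
tan α = tan 34° × sin 75° = 0.6745 × 0.9659 = 0.6515
α = arctan(0.6515) = 33.09°

33.1°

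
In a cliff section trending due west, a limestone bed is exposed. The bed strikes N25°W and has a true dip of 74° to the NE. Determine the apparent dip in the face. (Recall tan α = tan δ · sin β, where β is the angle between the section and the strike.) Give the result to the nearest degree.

The strike is N25°W and the section trends due west; the acute angle between them is β = 65°.
tan(apparent dip) = tan 74° · sin 65° = 3.1607
apparent dip = arctan 3.1607 = 72.44°

72°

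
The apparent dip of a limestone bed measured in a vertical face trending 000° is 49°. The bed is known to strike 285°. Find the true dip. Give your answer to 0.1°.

β = acute angle between strike 285° and section 000° = 75°.
tan(true dip) = tan 49° / sin 75° = 1.1909
δ = arctan(1.1909) = 49.98°

50.0°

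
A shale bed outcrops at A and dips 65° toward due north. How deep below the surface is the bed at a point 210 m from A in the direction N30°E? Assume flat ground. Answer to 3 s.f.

390 m

The hole lies 30° from the dip direction, so the down-dip offset is 210 × cos 30° = 181.87 m.
Depth = down-dip offset × tan(dip) = 181.87 × tan 65° = 181.87 × 2.1445
Depth = 390.01 m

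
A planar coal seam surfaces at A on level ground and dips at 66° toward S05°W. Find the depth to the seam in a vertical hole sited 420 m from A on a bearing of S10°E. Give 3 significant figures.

The hole lies 15° from the dip direction, so the down-dip offset is 420 × cos 15° = 405.69 m.
Depth = down-dip offset × tan(dip) = 405.69 × tan 66° = 405.69 × 2.2460
Depth = 911.19 m

911 m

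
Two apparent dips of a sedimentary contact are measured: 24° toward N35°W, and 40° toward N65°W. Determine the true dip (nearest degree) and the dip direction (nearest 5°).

true dip 45°, dip direction 260°

Represent each trace as a vector plunging at its apparent dip toward its trend (east-north-up frame): v₁ = (-0.524, 0.748, -0.407), v₂ = (-0.694, 0.324, -0.643).
The plane normal is n = v₁ × v₂ ∝ (-0.349, -0.054, 0.350).
tan δ = √(n_x²+n_y²)/n_z = 0.354/0.350, so δ = 45.3°.
Dip direction = azimuth of (n_x, n_y) = atan2(-0.349, -0.054) = 261°.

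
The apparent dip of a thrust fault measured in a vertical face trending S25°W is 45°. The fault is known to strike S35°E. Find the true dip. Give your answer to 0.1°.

The section is 60° from the strike.
tan(true dip) = tan 45° / sin 60° = 1.1547
true dip = arctan 1.1547 = 49.11°

49.1°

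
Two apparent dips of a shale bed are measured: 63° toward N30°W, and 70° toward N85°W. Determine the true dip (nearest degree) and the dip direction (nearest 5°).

true dip 70°, dip direction 285°

The two traces are lines in the plane: v₁ = (sin 330°·cos 63°, cos 330°·cos 63°, −sin 63°), v₂ = (sin 275°·cos 70°, cos 275°·cos 70°, −sin 70°).
Cross product v₁ × v₂ gives the pole to the plane: n ∝ (-0.343, 0.090, 0.127).
True dip = arccos(n_z / |n|) = arccos(0.3376) = 70.3°.
Dip direction = azimuth of (n_x, n_y) = atan2(-0.343, 0.090) = 285°.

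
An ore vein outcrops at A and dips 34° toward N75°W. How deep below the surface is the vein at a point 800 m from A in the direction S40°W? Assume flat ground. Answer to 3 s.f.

228 m

The hole lies 65° from the dip direction, so the down-dip offset is 800 × cos 65° = 338.09 m.
Depth = down-dip offset × tan(dip) = 338.09 × tan 34° = 338.09 × 0.6745
Depth = 228.05 m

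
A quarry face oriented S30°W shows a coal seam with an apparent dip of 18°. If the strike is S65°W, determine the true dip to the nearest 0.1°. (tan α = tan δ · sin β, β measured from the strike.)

The section is 35° from the strike.
tan(true dip) = tan 18° / sin 35° = 0.5665
δ = arctan(0.5665) = 29.53°

29.5°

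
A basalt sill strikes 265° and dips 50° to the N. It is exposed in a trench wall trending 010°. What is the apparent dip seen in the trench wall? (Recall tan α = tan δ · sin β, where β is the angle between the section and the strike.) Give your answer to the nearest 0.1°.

Angle between strike (265°) and section (010°): β = 75°.
tan α = tan 50° × sin 75° = 1.1918 × 0.9659 = 1.1511
α = arctan(1.1511) = 49.02°

49.0°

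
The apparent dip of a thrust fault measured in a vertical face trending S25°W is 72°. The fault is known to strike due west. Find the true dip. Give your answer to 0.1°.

β = acute angle between strike due west and section S25°W = 65°.
tan(true dip) = tan 72° / sin 65° = 3.3958
δ = arctan(3.3958) = 73.59°

73.6°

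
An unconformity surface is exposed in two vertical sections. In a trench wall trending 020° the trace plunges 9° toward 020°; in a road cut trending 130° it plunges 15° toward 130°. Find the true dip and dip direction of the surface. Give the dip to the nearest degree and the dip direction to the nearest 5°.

Represent each trace as a vector plunging at its apparent dip toward its trend (east-north-up frame): v₁ = (0.338, 0.928, -0.156), v₂ = (0.740, -0.621, -0.259).
The plane normal is n = v₁ × v₂ ∝ (0.337, 0.028, 0.896).
tan δ = √(n_x²+n_y²)/n_z = 0.339/0.896, so δ = 20.7°.
Dip direction = azimuth of (n_x, n_y) = atan2(0.337, 0.028) = 85°.

true dip 21°, dip direction 085°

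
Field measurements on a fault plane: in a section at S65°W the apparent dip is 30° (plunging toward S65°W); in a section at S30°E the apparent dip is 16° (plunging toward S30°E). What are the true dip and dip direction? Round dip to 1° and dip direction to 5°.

true dip 34°, dip direction 215°

Represent each trace as a vector plunging at its apparent dip toward its trend (east-north-up frame): v₁ = (-0.785, -0.366, -0.500), v₂ = (0.481, -0.832, -0.276).
n = v₁ × v₂ = (-0.315, -0.457, 0.829) (taken with n_z > 0).
tan δ = √(n_x²+n_y²)/n_z = 0.555/0.829, so δ = 33.8°.
The horizontal component of n points toward azimuth atan2(n_x, n_y) = 215°, the dip direction.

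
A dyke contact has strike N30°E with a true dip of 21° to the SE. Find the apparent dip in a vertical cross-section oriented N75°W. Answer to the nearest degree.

Angle between strike (N30°E) and section (N75°W): β = 75°.
tan(apparent dip) = tan 21° · sin 75° = 0.3708
α = arctan(0.3708) = 20.34°

20°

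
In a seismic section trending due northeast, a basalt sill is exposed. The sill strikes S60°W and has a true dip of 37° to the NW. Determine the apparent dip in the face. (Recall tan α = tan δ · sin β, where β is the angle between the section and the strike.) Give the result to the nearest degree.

11°

The strike is S60°W and the section trends due northeast; the acute angle between them is β = 15°.
tan(apparent dip) = tan 37° · sin 15° = 0.1950
α = arctan(0.1950) = 11.04°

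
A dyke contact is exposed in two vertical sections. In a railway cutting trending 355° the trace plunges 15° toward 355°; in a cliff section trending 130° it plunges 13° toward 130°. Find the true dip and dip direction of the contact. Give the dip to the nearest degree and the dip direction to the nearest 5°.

true dip 33°, dip direction 060°

Each apparent-dip line lies in the plane. As unit vectors (x east, y north, z up), v₁ plunges 15°→355° and v₂ plunges 13°→130°.
Cross product v₁ × v₂ gives the pole to the plane: n ∝ (0.379, 0.212, 0.666).
tan δ = √(n_x²+n_y²)/n_z = 0.434/0.666, so δ = 33.1°.
Dip direction = atan2(0.379, 0.212) = 61° (azimuth of n's horizontal projection).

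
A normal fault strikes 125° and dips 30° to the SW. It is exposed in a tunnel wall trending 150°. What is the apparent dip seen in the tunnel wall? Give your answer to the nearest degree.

14°

The section lies 25° from the strike.
tan(apparent dip) = tan 30° · sin 25° = 0.2440
α = arctan(0.2440) = 13.71°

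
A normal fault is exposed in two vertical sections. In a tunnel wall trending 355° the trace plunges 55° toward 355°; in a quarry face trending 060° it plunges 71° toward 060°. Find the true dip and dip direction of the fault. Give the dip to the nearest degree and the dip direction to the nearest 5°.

Represent each trace as a vector plunging at its apparent dip toward its trend (east-north-up frame): v₁ = (-0.050, 0.571, -0.819), v₂ = (0.282, 0.163, -0.946).
The plane normal is n = v₁ × v₂ ∝ (0.407, 0.278, 0.169).
True dip = arccos(n_z / |n|) = arccos(0.3247) = 71.1°.
The horizontal component of n points toward azimuth atan2(n_x, n_y) = 56°, the dip direction.

true dip 71°, dip direction 055°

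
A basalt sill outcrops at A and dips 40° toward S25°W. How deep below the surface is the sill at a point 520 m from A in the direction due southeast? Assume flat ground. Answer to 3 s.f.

The hole lies 70° from the dip direction, so the down-dip offset is 520 × cos 70° = 177.85 m.
Depth = down-dip offset × tan(dip) = 177.85 × tan 40° = 177.85 × 0.8391
Depth = 149.23 m

149 m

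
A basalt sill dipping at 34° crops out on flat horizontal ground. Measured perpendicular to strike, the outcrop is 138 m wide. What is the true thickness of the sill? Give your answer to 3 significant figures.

77.2 m

True thickness t = w · sin(dip) = 138 × sin 34°
t = 138 × 0.5592 = 77.169 m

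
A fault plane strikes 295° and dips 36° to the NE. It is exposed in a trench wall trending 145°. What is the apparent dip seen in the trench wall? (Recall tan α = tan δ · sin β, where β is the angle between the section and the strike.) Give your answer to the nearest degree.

Angle between strike (295°) and section (145°): β = 30°.
tan α = tan 36° × sin 30° = 0.7265 × 0.5000 = 0.3633
α = arctan(0.3633) = 19.96°

20°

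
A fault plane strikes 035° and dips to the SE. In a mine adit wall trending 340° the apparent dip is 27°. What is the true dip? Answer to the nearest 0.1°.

β = acute angle between strike 035° and section 340° = 55°.
tan(true dip) = tan 27° / sin 55° = 0.6220
δ = arctan(0.6220) = 31.88°

31.9°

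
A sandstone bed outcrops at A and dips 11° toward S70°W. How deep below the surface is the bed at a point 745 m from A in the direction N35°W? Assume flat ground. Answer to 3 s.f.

The hole lies 75° from the dip direction, so the down-dip offset is 745 × cos 75° = 192.82 m.
Depth = down-dip offset × tan(dip) = 192.82 × tan 11° = 192.82 × 0.1944
Depth = 37.48 m

37.5 m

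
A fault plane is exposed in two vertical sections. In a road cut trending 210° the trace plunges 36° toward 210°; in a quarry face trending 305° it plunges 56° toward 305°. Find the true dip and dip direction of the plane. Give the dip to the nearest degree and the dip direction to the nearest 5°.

true dip 60°, dip direction 275°

The two traces are lines in the plane: v₁ = (sin 210°·cos 36°, cos 210°·cos 36°, −sin 36°), v₂ = (sin 305°·cos 56°, cos 305°·cos 56°, −sin 56°).
Cross product v₁ × v₂ gives the pole to the plane: n ∝ (-0.769, 0.066, 0.451).
Dip δ = arctan(|n_h|/n_z) = arctan(0.772/0.451) = 59.7°.
Dip direction = azimuth of (n_x, n_y) = atan2(-0.769, 0.066) = 275°.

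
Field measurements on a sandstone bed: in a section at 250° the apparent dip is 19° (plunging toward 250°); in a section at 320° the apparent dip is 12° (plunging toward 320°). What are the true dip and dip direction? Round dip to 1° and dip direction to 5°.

Represent each trace as a vector plunging at its apparent dip toward its trend (east-north-up frame): v₁ = (-0.888, -0.323, -0.326), v₂ = (-0.629, 0.749, -0.208).
Cross product v₁ × v₂ gives the pole to the plane: n ∝ (-0.311, -0.020, 0.869).
True dip = arccos(n_z / |n|) = arccos(0.9412) = 19.7°.
Dip direction = atan2(-0.311, -0.020) = 266° (azimuth of n's horizontal projection).

true dip 20°, dip direction 265°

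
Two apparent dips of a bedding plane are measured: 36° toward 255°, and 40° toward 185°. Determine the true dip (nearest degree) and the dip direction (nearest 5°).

Each apparent-dip line lies in the plane. As unit vectors (x east, y north, z up), v₁ plunges 36°→255° and v₂ plunges 40°→185°.
n = v₁ × v₂ = (-0.314, -0.463, 0.582) (taken with n_z > 0).
tan δ = √(n_x²+n_y²)/n_z = 0.559/0.582, so δ = 43.9°.
Dip direction = azimuth of (n_x, n_y) = atan2(-0.314, -0.463) = 214°.

true dip 44°, dip direction 215°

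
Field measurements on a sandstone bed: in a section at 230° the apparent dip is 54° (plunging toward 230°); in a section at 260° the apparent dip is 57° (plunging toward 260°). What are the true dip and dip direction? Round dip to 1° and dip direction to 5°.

true dip 57°, dip direction 255°

Each apparent-dip line lies in the plane. As unit vectors (x east, y north, z up), v₁ plunges 54°→230° and v₂ plunges 57°→260°.
n = v₁ × v₂ = (-0.240, -0.056, 0.160) (taken with n_z > 0).
Dip δ = arctan(|n_h|/n_z) = arctan(0.247/0.160) = 57.0°.
Dip direction = atan2(-0.240, -0.056) = 257° (azimuth of n's horizontal projection).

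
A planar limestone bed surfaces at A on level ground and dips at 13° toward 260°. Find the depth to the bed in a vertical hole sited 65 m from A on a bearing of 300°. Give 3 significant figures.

The hole lies 40° from the dip direction, so the down-dip offset is 65 × cos 40° = 49.79 m.
Depth = down-dip offset × tan(dip) = 49.79 × tan 13° = 49.79 × 0.2309
Depth = 11.50 m

11.5 m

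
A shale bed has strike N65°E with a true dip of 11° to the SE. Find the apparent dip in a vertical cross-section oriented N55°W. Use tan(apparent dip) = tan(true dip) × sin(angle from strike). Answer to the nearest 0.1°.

Angle between strike (N65°E) and section (N55°W): β = 60°.
tan(apparent dip) = tan 11° · sin 60° = 0.1683
apparent dip = arctan 0.1683 = 9.56°

9.6°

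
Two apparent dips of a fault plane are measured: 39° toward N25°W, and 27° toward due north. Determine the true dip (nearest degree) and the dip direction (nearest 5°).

true dip 44°, dip direction 300°

The two traces are lines in the plane: v₁ = (sin 335°·cos 39°, cos 335°·cos 39°, −sin 39°), v₂ = (sin 0°·cos 27°, cos 0°·cos 27°, −sin 27°).
n = v₁ × v₂ = (-0.241, 0.149, 0.293) (taken with n_z > 0).
True dip = arccos(n_z / |n|) = arccos(0.7184) = 44.1°.
Dip direction = azimuth of (n_x, n_y) = atan2(-0.241, 0.149) = 302°.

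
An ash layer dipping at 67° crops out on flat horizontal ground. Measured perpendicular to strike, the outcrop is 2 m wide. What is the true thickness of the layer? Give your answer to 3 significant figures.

True thickness t = w · sin(dip) = 2 × sin 67°
t = 2 × 0.9205 = 1.841 m

1.84 m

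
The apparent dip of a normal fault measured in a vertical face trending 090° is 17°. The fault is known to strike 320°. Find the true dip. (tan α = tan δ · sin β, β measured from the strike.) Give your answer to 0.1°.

The section is 50° from the strike.
tan(true dip) = tan 17° / sin 50° = 0.3991
δ = arctan(0.3991) = 21.76°

21.8°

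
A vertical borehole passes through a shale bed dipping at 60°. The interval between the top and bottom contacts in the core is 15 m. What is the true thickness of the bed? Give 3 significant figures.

True thickness t = h · cos(dip) = 15 × cos 60°
t = 15 × 0.5000 = 7.500 m

7.50 m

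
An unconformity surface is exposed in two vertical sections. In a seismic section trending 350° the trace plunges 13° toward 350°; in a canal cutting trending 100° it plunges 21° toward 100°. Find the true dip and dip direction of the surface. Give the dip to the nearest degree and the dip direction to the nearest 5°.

Each apparent-dip line lies in the plane. As unit vectors (x east, y north, z up), v₁ plunges 13°→350° and v₂ plunges 21°→100°.
Cross product v₁ × v₂ gives the pole to the plane: n ∝ (0.380, 0.267, 0.855).
tan δ = √(n_x²+n_y²)/n_z = 0.465/0.855, so δ = 28.5°.
The horizontal component of n points toward azimuth atan2(n_x, n_y) = 55°, the dip direction.

true dip 29°, dip direction 055°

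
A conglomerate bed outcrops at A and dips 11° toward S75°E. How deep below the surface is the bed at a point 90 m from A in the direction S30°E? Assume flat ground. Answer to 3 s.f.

12.4 m

The hole lies 45° from the dip direction, so the down-dip offset is 90 × cos 45° = 63.64 m.
Depth = down-dip offset × tan(dip) = 63.64 × tan 11° = 63.64 × 0.1944
Depth = 12.37 m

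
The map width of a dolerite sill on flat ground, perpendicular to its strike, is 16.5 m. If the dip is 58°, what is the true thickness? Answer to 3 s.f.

True thickness t = w · sin(dip) = 16.5 × sin 58°
t = 16.5 × 0.8480 = 13.993 m

14.0 m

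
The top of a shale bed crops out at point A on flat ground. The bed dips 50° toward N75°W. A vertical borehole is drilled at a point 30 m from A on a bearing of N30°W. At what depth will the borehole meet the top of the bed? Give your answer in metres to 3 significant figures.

The hole lies 45° from the dip direction, so the down-dip offset is 30 × cos 45° = 21.21 m.
Depth = down-dip offset × tan(dip) = 21.21 × tan 50° = 21.21 × 1.1918
Depth = 25.28 m

25.3 m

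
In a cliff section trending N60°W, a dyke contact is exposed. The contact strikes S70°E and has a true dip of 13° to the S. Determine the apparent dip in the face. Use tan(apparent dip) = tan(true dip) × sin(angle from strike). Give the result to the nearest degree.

The section lies 10° from the strike.
tan(apparent dip) = tan 13° · sin 10° = 0.0401
apparent dip = arctan 0.0401 = 2.30°

2°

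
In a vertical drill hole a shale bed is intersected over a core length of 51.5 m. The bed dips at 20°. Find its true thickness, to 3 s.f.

True thickness t = h · cos(dip) = 51.5 × cos 20°
t = 51.5 × 0.9397 = 48.394 m

48.4 m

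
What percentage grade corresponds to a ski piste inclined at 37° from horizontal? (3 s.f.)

75.4%

grade % = 100 × tan 37° = 100 × 0.7536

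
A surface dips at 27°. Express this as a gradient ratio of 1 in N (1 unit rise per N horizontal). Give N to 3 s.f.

1 in 1.96

1 : N means tan θ = 1/N, so N = 1/tan 27° = 1/0.5095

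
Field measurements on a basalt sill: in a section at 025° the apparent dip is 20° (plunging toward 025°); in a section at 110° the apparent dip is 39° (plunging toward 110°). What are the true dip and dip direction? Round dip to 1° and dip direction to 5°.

Each apparent-dip line lies in the plane. As unit vectors (x east, y north, z up), v₁ plunges 20°→025° and v₂ plunges 39°→110°.
n = v₁ × v₂ = (0.627, -0.000, 0.727) (taken with n_z > 0).
Dip δ = arctan(|n_h|/n_z) = arctan(0.627/0.727) = 40.8°.
The horizontal component of n points toward azimuth atan2(n_x, n_y) = 90°, the dip direction.

true dip 41°, dip direction 090°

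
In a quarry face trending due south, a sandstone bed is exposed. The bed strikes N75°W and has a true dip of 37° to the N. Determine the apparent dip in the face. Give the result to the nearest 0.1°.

36.1°

The strike is N75°W and the section trends due south; the acute angle between them is β = 75°.
tan α = tan 37° × sin 75° = 0.7536 × 0.9659 = 0.7279
apparent dip = arctan 0.7279 = 36.05°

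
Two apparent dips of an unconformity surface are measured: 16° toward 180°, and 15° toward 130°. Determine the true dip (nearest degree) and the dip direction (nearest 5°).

true dip 17°, dip direction 160°

Represent each trace as a vector plunging at its apparent dip toward its trend (east-north-up frame): v₁ = (0.000, -0.961, -0.276), v₂ = (0.740, -0.621, -0.259).
n = v₁ × v₂ = (0.078, -0.204, 0.711) (taken with n_z > 0).
Dip δ = arctan(|n_h|/n_z) = arctan(0.218/0.711) = 17.1°.
Dip direction = azimuth of (n_x, n_y) = atan2(0.078, -0.204) = 159°.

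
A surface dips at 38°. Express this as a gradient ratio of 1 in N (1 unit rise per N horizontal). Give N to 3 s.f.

1 in 1.28

1 : N means tan θ = 1/N, so N = 1/tan 38° = 1/0.7813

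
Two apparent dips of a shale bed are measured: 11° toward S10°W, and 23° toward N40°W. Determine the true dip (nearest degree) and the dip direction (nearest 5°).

true dip 37°, dip direction 265°

Represent each trace as a vector plunging at its apparent dip toward its trend (east-north-up frame): v₁ = (-0.170, -0.967, -0.191), v₂ = (-0.592, 0.705, -0.391).
The plane normal is n = v₁ × v₂ ∝ (-0.512, -0.046, 0.692).
True dip = arccos(n_z / |n|) = arccos(0.8027) = 36.6°.
Dip direction = atan2(-0.512, -0.046) = 265° (azimuth of n's horizontal projection).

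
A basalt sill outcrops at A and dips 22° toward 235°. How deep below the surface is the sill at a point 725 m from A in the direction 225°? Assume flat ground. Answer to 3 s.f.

The hole lies 10° from the dip direction, so the down-dip offset is 725 × cos 10° = 713.99 m.
Depth = down-dip offset × tan(dip) = 713.99 × tan 22° = 713.99 × 0.4040
Depth = 288.47 m

288 m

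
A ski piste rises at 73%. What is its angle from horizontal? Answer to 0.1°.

36.1°

tan θ = 73/100 = 0.7300
θ = arctan(0.7300) = 36.13°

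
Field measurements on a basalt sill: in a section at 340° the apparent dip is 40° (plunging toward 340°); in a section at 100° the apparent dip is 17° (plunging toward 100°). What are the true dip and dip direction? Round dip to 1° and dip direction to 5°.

Represent each trace as a vector plunging at its apparent dip toward its trend (east-north-up frame): v₁ = (-0.262, 0.720, -0.643), v₂ = (0.942, -0.166, -0.292).
n = v₁ × v₂ = (0.317, 0.682, 0.634) (taken with n_z > 0).
tan δ = √(n_x²+n_y²)/n_z = 0.752/0.634, so δ = 49.9°.
Dip direction = azimuth of (n_x, n_y) = atan2(0.317, 0.682) = 25°.

true dip 50°, dip direction 025°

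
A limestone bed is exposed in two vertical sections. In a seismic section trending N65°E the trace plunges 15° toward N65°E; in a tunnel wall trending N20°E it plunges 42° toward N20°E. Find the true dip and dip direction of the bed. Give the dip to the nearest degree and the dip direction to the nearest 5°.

Each apparent-dip line lies in the plane. As unit vectors (x east, y north, z up), v₁ plunges 15°→N65°E and v₂ plunges 42°→N20°E.
Cross product v₁ × v₂ gives the pole to the plane: n ∝ (-0.092, 0.520, 0.508).
Dip δ = arctan(|n_h|/n_z) = arctan(0.528/0.508) = 46.1°.
Dip direction = azimuth of (n_x, n_y) = atan2(-0.092, 0.520) = 350°.

true dip 46°, dip direction 350°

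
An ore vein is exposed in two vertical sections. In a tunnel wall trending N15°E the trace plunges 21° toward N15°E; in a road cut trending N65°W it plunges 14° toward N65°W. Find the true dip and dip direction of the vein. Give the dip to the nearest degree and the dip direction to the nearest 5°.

Each apparent-dip line lies in the plane. As unit vectors (x east, y north, z up), v₁ plunges 21°→N15°E and v₂ plunges 14°→N65°W.
n = v₁ × v₂ = (-0.071, 0.374, 0.892) (taken with n_z > 0).
tan δ = √(n_x²+n_y²)/n_z = 0.380/0.892, so δ = 23.1°.
Dip direction = atan2(-0.071, 0.374) = 349° (azimuth of n's horizontal projection).

true dip 23°, dip direction 350°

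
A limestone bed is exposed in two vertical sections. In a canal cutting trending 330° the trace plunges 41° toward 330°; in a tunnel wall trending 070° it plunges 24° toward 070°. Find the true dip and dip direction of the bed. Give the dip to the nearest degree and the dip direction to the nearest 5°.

Each apparent-dip line lies in the plane. As unit vectors (x east, y north, z up), v₁ plunges 41°→330° and v₂ plunges 24°→070°.
Cross product v₁ × v₂ gives the pole to the plane: n ∝ (0.061, 0.717, 0.679).
True dip = arccos(n_z / |n|) = arccos(0.6865) = 46.6°.
Dip direction = azimuth of (n_x, n_y) = atan2(0.061, 0.717) = 5°.

true dip 47°, dip direction 005°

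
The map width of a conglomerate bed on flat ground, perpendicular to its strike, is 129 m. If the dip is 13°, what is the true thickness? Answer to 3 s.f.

29.0 m

True thickness t = w · sin(dip) = 129 × sin 13°
t = 129 × 0.2250 = 29.019 m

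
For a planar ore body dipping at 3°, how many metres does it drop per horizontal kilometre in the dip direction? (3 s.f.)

52.4 m

drop per km = 1000 × tan 3° = 1000 × 0.0524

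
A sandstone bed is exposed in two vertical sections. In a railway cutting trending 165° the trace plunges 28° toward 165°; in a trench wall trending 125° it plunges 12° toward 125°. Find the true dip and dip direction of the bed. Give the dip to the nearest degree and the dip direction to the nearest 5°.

Represent each trace as a vector plunging at its apparent dip toward its trend (east-north-up frame): v₁ = (0.229, -0.853, -0.469), v₂ = (0.801, -0.561, -0.208).
The plane normal is n = v₁ × v₂ ∝ (-0.086, -0.329, 0.555).
True dip = arccos(n_z / |n|) = arccos(0.8530) = 31.5°.
Dip direction = atan2(-0.086, -0.329) = 195° (azimuth of n's horizontal projection).

true dip 31°, dip direction 195°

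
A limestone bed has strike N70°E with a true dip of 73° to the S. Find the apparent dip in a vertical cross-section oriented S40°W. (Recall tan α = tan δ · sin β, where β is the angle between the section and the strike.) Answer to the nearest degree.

The strike is N70°E and the section trends S40°W; the acute angle between them is β = 30°.
tan α = tan 73° × sin 30° = 3.2709 × 0.5000 = 1.6354
α = arctan(1.6354) = 58.56°

59°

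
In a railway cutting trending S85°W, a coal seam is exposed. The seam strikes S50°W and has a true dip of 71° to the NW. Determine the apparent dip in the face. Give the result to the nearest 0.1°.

59.0°

Angle between strike (S50°W) and section (S85°W): β = 35°.
tan α = tan 71° × sin 35° = 2.9042 × 0.5736 = 1.6658
α = arctan(1.6658) = 59.02°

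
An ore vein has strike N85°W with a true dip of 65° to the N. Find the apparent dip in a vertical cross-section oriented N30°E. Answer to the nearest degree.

The strike is N85°W and the section trends N30°E; the acute angle between them is β = 65°.
tan α = tan 65° × sin 65° = 2.1445 × 0.9063 = 1.9436
α = arctan(1.9436) = 62.77°

63°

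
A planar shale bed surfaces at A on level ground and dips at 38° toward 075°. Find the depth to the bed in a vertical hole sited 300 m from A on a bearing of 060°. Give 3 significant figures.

The hole lies 15° from the dip direction, so the down-dip offset is 300 × cos 15° = 289.78 m.
Depth = down-dip offset × tan(dip) = 289.78 × tan 38° = 289.78 × 0.7813
Depth = 226.40 m

226 m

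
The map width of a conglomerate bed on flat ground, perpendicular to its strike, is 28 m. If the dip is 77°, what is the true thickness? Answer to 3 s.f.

27.3 m

True thickness t = w · sin(dip) = 28 × sin 77°
t = 28 × 0.9744 = 27.282 m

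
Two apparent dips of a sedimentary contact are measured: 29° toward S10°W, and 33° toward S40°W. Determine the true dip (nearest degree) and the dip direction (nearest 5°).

true dip 33°, dip direction 220°

Each apparent-dip line lies in the plane. As unit vectors (x east, y north, z up), v₁ plunges 29°→S10°W and v₂ plunges 33°→S40°W.
Cross product v₁ × v₂ gives the pole to the plane: n ∝ (-0.158, -0.179, 0.367).
True dip = arccos(n_z / |n|) = arccos(0.8386) = 33.0°.
The horizontal component of n points toward azimuth atan2(n_x, n_y) = 221°, the dip direction.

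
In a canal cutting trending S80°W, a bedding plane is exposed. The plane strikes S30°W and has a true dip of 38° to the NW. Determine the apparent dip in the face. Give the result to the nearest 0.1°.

The strike is S30°W and the section trends S80°W; the acute angle between them is β = 50°.
tan α = tan 38° × sin 50° = 0.7813 × 0.7660 = 0.5985
apparent dip = arctan 0.5985 = 30.90°

30.9°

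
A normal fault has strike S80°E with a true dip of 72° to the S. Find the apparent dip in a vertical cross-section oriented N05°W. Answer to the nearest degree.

Angle between strike (S80°E) and section (N05°W): β = 75°.
tan(apparent dip) = tan 72° · sin 75° = 2.9728
apparent dip = arctan 2.9728 = 71.41°

71°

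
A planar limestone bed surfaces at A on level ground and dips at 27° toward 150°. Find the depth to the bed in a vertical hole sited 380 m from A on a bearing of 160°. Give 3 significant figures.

The hole lies 10° from the dip direction, so the down-dip offset is 380 × cos 10° = 374.23 m.
Depth = down-dip offset × tan(dip) = 374.23 × tan 27° = 374.23 × 0.5095
Depth = 190.68 m

191 m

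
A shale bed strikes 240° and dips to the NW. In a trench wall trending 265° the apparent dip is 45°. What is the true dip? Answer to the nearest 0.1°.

67.1°

β = acute angle between strike 240° and section 265° = 25°.
tan(true dip) = tan 45° / sin 25° = 2.3662
δ = arctan(2.3662) = 67.09°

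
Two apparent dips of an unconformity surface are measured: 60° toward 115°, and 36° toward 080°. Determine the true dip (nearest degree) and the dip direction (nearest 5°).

The two traces are lines in the plane: v₁ = (sin 115°·cos 60°, cos 115°·cos 60°, −sin 60°), v₂ = (sin 80°·cos 36°, cos 80°·cos 36°, −sin 36°).
Cross product v₁ × v₂ gives the pole to the plane: n ∝ (0.246, -0.424, 0.232).
tan δ = √(n_x²+n_y²)/n_z = 0.490/0.232, so δ = 64.7°.
Dip direction = atan2(0.246, -0.424) = 150° (azimuth of n's horizontal projection).

true dip 65°, dip direction 150°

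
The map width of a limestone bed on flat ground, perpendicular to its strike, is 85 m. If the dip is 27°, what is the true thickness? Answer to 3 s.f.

True thickness t = w · sin(dip) = 85 × sin 27°
t = 85 × 0.4540 = 38.589 m

38.6 m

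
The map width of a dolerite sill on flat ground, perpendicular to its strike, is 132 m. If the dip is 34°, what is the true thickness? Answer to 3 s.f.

73.8 m

True thickness t = w · sin(dip) = 132 × sin 34°
t = 132 × 0.5592 = 73.813 m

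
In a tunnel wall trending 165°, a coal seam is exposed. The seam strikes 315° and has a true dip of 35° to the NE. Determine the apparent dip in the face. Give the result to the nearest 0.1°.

19.3°

The section lies 30° from the strike.
tan α = tan 35° × sin 30° = 0.7002 × 0.5000 = 0.3501
apparent dip = arctan 0.3501 = 19.30°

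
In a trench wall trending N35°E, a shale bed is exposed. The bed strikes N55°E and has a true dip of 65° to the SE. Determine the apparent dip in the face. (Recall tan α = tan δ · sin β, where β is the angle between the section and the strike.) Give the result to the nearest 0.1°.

The strike is N55°E and the section trends N35°E; the acute angle between them is β = 20°.
tan(apparent dip) = tan 65° · sin 20° = 0.7335
α = arctan(0.7335) = 36.26°

36.3°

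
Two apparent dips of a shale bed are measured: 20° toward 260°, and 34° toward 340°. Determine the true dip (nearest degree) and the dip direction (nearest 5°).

Each apparent-dip line lies in the plane. As unit vectors (x east, y north, z up), v₁ plunges 20°→260° and v₂ plunges 34°→340°.
n = v₁ × v₂ = (-0.358, 0.421, 0.767) (taken with n_z > 0).
tan δ = √(n_x²+n_y²)/n_z = 0.552/0.767, so δ = 35.7°.
Dip direction = azimuth of (n_x, n_y) = atan2(-0.358, 0.421) = 320°.

true dip 36°, dip direction 320°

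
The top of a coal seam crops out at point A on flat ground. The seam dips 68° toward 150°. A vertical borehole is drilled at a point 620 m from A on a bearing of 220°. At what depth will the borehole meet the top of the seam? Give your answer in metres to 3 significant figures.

The hole lies 70° from the dip direction, so the down-dip offset is 620 × cos 70° = 212.05 m.
Depth = down-dip offset × tan(dip) = 212.05 × tan 68° = 212.05 × 2.4751
Depth = 524.85 m

525 m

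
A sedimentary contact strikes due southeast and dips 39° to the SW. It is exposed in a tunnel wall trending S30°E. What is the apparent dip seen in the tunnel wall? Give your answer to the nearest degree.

The strike is due southeast and the section trends S30°E; the acute angle between them is β = 15°.
tan α = tan 39° × sin 15° = 0.8098 × 0.2588 = 0.2096
α = arctan(0.2096) = 11.84°

12°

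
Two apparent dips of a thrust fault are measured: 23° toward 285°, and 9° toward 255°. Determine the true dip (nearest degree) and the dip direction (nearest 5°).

Each apparent-dip line lies in the plane. As unit vectors (x east, y north, z up), v₁ plunges 23°→285° and v₂ plunges 9°→255°.
Cross product v₁ × v₂ gives the pole to the plane: n ∝ (-0.137, 0.234, 0.455).
tan δ = √(n_x²+n_y²)/n_z = 0.271/0.455, so δ = 30.8°.
Dip direction = atan2(-0.137, 0.234) = 330° (azimuth of n's horizontal projection).

true dip 31°, dip direction 330°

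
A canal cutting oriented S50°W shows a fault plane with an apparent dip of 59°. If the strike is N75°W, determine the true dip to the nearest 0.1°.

β = acute angle between strike N75°W and section S50°W = 55°.
tan δ = tan α / sin β = tan 59° / sin 55° = 1.6643 / 0.8192 = 2.0317
δ = arctan(2.0317) = 63.79°

63.8°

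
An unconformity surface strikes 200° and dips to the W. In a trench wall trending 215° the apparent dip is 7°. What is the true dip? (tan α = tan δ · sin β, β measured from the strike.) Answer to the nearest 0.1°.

25.4°

The section is 15° from the strike.
tan δ = tan α / sin β = tan 7° / sin 15° = 0.1228 / 0.2588 = 0.4744
true dip = arctan 0.4744 = 25.38°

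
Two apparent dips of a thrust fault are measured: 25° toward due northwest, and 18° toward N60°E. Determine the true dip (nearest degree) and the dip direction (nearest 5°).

The two traces are lines in the plane: v₁ = (sin 315°·cos 25°, cos 315°·cos 25°, −sin 25°), v₂ = (sin 60°·cos 18°, cos 60°·cos 18°, −sin 18°).
Cross product v₁ × v₂ gives the pole to the plane: n ∝ (-0.003, 0.546, 0.833).
True dip = arccos(n_z / |n|) = arccos(0.8362) = 33.3°.
The horizontal component of n points toward azimuth atan2(n_x, n_y) = 360°, the dip direction.

true dip 33°, dip direction 000°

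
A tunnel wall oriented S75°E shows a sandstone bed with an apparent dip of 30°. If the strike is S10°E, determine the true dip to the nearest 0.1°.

32.5°

β = acute angle between strike S10°E and section S75°E = 65°.
tan δ = tan α / sin β = tan 30° / sin 65° = 0.5774 / 0.9063 = 0.6370
δ = arctan(0.6370) = 32.50°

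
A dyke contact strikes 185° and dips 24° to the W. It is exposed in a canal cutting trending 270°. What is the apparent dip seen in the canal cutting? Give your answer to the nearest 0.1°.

Angle between strike (185°) and section (270°): β = 85°.
tan(apparent dip) = tan 24° · sin 85° = 0.4435
α = arctan(0.4435) = 23.92°

23.9°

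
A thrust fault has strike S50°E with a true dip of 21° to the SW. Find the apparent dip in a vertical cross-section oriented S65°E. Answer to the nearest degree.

6°

The section lies 15° from the strike.
tan α = tan 21° × sin 15° = 0.3839 × 0.2588 = 0.0994
apparent dip = arctan 0.0994 = 5.67°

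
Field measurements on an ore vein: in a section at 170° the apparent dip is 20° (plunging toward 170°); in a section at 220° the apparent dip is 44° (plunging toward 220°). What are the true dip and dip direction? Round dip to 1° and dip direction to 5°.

Represent each trace as a vector plunging at its apparent dip toward its trend (east-north-up frame): v₁ = (0.163, -0.925, -0.342), v₂ = (-0.462, -0.551, -0.695).
n = v₁ × v₂ = (-0.454, -0.271, 0.518) (taken with n_z > 0).
Dip δ = arctan(|n_h|/n_z) = arctan(0.529/0.518) = 45.6°.
Dip direction = azimuth of (n_x, n_y) = atan2(-0.454, -0.271) = 239°.

true dip 46°, dip direction 240°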